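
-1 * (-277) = 277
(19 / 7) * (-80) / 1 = -1520 / 7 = -217.14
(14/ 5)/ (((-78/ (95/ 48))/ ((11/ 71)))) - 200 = -26583863/ 132912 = -200.01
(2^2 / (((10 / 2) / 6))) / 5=24 / 25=0.96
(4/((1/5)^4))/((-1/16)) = -40000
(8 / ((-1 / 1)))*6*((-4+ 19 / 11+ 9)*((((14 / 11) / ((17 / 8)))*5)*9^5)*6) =-704733281280 / 2057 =-342602470.24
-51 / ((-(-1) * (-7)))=51 / 7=7.29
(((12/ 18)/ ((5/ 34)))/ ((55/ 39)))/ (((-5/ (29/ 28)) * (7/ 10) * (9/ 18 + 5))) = -25636/ 148225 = -0.17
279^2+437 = 78278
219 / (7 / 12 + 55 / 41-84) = -107748 / 40381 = -2.67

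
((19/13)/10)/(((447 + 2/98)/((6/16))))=2793/22780160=0.00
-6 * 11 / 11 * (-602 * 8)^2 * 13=-1809120768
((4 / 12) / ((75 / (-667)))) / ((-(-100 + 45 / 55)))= -7337 / 245475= -0.03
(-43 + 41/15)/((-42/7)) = 302/45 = 6.71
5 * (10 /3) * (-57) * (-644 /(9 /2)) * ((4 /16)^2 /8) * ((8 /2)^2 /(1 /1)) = 152950 /9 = 16994.44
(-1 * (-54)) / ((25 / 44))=2376 / 25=95.04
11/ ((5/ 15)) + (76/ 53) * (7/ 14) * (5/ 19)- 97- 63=-6721/ 53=-126.81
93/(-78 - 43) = -93/121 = -0.77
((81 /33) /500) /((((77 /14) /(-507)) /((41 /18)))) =-62361 /60500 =-1.03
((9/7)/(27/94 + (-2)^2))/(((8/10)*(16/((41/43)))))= 86715/3881696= 0.02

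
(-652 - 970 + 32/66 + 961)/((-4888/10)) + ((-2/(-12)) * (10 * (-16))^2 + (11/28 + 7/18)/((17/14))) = 17558081509/4113252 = 4268.66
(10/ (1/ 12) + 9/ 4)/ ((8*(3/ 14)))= 1141/ 16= 71.31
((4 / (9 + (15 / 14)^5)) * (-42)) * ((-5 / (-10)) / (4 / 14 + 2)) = -3.53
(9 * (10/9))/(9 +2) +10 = 120/11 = 10.91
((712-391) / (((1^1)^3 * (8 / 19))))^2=37197801 / 64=581215.64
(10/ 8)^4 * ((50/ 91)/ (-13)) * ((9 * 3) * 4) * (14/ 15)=-28125/ 2704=-10.40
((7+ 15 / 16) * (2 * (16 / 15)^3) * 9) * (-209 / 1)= -13590016 / 375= -36240.04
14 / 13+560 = 7294 / 13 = 561.08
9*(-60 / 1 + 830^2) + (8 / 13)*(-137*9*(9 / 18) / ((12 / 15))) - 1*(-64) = 80588947 / 13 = 6199149.77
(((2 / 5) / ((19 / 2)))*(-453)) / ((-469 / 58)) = 105096 / 44555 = 2.36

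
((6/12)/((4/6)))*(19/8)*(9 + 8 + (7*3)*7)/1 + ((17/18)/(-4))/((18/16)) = 189161/648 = 291.92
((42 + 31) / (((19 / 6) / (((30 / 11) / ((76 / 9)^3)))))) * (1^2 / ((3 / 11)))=798255 / 2085136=0.38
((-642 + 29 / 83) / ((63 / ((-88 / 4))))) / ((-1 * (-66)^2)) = -53257 / 1035342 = -0.05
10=10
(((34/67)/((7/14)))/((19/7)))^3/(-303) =-107850176/625068825351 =-0.00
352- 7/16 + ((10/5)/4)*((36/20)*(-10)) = 5481/16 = 342.56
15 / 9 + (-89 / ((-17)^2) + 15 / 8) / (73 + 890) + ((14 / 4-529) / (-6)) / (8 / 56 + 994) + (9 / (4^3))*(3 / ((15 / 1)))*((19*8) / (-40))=5111496603977 / 3098781460800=1.65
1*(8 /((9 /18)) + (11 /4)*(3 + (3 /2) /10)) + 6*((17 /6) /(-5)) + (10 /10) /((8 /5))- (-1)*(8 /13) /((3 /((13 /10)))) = 5317 /240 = 22.15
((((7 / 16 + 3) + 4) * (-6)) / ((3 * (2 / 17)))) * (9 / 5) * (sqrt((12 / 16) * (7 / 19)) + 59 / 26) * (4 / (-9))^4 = -24.82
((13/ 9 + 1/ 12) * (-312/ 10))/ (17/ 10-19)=1430/ 519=2.76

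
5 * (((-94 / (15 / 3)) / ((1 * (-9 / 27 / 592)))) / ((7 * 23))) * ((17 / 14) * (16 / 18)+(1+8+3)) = 45853952 / 3381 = 13562.25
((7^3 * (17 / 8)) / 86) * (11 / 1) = 64141 / 688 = 93.23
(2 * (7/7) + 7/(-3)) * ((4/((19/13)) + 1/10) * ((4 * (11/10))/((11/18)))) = -3234/475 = -6.81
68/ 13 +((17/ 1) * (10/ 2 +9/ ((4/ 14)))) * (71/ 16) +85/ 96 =1721981/ 624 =2759.58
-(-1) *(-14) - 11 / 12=-14.92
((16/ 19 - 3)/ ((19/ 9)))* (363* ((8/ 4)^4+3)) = -133947/ 19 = -7049.84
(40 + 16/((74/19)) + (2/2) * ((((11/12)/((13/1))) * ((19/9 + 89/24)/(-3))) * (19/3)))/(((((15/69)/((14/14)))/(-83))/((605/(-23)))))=1624309516027/3740256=434277.63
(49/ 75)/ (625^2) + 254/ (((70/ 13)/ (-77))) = -106412109326/ 29296875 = -3632.20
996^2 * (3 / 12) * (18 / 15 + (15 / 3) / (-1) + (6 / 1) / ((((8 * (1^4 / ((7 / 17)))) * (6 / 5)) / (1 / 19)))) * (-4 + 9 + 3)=-12132603684 / 1615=-7512448.10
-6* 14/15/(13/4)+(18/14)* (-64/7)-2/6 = -131969/9555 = -13.81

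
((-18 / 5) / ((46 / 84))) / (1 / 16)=-12096 / 115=-105.18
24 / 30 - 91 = -90.20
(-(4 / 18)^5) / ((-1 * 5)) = 32 / 295245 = 0.00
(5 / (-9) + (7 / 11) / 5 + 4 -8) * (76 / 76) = -2192 / 495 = -4.43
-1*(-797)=797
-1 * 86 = -86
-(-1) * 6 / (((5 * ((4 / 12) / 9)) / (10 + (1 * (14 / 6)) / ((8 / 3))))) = 7047 / 20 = 352.35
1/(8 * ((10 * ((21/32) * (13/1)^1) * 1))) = 0.00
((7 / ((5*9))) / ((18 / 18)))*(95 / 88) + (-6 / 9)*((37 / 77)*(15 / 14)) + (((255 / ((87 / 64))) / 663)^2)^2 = -1191610762130507 / 7055522349227352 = -0.17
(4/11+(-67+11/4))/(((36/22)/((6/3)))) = -937/12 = -78.08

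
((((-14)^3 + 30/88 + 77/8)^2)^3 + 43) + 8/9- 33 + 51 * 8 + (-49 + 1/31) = 54115763396604969795572739979412447/129568740212736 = 417660643360069065808.04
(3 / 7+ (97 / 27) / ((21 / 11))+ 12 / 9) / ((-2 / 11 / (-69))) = 261349 / 189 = 1382.80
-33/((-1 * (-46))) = -33/46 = -0.72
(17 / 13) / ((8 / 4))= 17 / 26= 0.65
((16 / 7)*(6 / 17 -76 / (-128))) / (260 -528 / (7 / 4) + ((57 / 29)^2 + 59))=433115 / 4233136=0.10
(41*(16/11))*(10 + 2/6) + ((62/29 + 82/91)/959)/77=360264608012/584615031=616.24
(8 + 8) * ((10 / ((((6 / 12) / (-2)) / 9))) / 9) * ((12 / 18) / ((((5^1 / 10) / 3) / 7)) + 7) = -22400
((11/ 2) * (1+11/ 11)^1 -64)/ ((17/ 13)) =-689/ 17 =-40.53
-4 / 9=-0.44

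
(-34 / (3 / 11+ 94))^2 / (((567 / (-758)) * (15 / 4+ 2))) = -1467488 / 48525561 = -0.03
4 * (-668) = -2672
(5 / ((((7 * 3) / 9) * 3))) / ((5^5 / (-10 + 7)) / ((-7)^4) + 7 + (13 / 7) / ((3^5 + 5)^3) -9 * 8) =-78476643840 / 7189040176063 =-0.01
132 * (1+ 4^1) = 660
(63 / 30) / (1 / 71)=1491 / 10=149.10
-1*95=-95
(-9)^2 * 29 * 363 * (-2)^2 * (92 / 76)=78447204 / 19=4128800.21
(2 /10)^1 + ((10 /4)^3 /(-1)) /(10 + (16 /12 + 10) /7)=-11173 /9760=-1.14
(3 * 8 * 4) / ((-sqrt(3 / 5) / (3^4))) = -10038.77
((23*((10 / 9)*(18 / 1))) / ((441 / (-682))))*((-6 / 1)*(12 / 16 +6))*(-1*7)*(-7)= 1411740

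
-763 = -763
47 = 47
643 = 643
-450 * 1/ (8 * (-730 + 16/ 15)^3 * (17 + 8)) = 30375/ 5228741842016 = 0.00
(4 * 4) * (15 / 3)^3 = 2000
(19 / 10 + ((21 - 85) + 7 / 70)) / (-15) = 62 / 15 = 4.13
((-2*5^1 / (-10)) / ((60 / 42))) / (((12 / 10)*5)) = 0.12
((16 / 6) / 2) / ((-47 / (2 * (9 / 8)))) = -3 / 47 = -0.06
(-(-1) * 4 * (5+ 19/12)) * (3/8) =79/8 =9.88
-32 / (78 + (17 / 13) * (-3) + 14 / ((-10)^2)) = -20800 / 48241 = -0.43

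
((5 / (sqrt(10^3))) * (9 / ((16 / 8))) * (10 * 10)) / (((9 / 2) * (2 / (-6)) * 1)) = -15 * sqrt(10) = -47.43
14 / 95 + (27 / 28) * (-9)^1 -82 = -240813 / 2660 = -90.53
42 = 42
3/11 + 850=9353/11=850.27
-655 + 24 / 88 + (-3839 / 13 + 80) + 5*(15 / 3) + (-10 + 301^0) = -122127 / 143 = -854.03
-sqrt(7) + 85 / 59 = 85 / 59 - sqrt(7) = -1.21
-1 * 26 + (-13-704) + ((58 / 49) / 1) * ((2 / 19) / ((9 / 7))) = -889255 / 1197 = -742.90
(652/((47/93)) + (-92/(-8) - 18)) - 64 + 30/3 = 115585/94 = 1229.63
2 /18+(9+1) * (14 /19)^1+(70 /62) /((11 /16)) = 531899 /58311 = 9.12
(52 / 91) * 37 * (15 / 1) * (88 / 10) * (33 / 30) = 107448 / 35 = 3069.94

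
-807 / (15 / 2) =-538 / 5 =-107.60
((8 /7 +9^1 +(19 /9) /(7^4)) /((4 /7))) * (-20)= -1095980 /3087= -355.03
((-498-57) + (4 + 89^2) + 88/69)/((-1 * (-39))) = 508618/2691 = 189.01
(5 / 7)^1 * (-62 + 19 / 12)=-3625 / 84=-43.15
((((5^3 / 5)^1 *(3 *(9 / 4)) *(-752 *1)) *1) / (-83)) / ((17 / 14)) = 1776600 / 1411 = 1259.11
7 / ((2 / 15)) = 105 / 2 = 52.50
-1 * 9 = -9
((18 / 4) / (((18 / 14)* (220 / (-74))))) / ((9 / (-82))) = 10619 / 990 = 10.73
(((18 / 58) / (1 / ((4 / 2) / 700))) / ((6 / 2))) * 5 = 0.00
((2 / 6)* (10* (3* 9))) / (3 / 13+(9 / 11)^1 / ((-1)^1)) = -2145 / 14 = -153.21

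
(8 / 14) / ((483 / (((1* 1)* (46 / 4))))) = 2 / 147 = 0.01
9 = 9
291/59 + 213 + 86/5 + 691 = 273209/295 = 926.13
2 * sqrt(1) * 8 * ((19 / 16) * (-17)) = -323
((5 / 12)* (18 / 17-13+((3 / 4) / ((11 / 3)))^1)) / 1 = -43895 / 8976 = -4.89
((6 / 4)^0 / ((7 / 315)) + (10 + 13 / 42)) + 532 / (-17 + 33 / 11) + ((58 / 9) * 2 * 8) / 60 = 35963 / 1890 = 19.03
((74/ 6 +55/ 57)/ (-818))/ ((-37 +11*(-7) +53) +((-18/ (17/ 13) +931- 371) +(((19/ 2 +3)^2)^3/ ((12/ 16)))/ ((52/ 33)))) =-5360576/ 1064498624082459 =-0.00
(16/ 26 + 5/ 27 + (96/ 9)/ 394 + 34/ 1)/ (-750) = -2408227/ 51860250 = -0.05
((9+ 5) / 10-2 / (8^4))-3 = -16389 / 10240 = -1.60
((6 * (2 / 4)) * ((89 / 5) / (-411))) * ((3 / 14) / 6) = -89 / 19180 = -0.00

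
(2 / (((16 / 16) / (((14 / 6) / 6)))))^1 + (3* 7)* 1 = 196 / 9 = 21.78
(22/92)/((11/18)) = 9/23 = 0.39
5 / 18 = 0.28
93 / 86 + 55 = 4823 / 86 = 56.08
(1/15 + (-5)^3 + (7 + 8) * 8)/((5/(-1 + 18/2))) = -7.89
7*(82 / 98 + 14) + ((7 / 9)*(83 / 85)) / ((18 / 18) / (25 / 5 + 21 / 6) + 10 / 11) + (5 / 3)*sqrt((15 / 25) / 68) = sqrt(255) / 102 + 6326017 / 60480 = 104.75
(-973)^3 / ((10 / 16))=-7369338536 / 5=-1473867707.20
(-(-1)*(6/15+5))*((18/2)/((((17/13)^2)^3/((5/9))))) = 130323843/24137569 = 5.40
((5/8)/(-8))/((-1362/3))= 5/29056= 0.00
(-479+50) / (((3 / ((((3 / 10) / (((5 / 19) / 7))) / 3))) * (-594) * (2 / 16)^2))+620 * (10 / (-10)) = -579.02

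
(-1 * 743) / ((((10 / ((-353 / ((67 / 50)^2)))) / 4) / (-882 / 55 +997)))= 2830147777400 / 49379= 57314805.43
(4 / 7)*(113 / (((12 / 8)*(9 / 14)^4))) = 4961152 / 19683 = 252.05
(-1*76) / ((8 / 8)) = -76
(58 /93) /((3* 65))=58 /18135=0.00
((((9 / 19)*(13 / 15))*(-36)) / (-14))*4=2808 / 665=4.22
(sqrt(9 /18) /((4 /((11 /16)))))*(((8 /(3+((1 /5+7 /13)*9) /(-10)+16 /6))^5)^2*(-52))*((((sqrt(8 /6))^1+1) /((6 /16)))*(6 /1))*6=-143145.49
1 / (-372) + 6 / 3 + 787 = 293507 / 372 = 789.00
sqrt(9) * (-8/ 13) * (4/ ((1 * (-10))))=48/ 65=0.74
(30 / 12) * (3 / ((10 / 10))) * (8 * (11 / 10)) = 66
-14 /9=-1.56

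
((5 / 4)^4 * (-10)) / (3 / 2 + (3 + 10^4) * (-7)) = 3125 / 8962496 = 0.00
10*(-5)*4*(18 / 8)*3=-1350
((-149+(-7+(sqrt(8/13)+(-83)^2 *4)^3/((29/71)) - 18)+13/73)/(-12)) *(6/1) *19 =-26787161212387780597/55042 - 39949275628888 *sqrt(26)/4901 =-486709221032463.38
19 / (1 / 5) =95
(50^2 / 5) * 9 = 4500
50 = 50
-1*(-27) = 27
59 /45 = 1.31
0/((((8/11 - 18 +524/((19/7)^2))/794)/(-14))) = 0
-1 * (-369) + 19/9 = 3340/9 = 371.11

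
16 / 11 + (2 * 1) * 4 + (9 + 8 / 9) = 19.34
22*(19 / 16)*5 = 1045 / 8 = 130.62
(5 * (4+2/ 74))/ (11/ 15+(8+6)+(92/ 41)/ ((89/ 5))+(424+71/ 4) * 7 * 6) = 81555150/ 75209097211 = 0.00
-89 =-89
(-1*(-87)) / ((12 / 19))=137.75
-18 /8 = -2.25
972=972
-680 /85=-8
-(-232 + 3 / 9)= 695 / 3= 231.67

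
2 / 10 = 1 / 5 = 0.20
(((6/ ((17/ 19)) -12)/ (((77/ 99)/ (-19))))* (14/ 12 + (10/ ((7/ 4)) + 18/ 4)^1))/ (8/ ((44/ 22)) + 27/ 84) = 4904280/ 14399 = 340.60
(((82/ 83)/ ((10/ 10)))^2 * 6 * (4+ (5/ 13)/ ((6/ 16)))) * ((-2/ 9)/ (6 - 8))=2635808/ 806013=3.27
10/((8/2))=5/2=2.50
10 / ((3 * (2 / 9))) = 15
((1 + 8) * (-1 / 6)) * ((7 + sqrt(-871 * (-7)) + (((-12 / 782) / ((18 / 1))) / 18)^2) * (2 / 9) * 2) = -2 * sqrt(6097) / 3 - 3120606973 / 668701494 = -56.72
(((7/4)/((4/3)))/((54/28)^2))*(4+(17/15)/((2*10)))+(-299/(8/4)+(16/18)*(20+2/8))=-37927969/291600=-130.07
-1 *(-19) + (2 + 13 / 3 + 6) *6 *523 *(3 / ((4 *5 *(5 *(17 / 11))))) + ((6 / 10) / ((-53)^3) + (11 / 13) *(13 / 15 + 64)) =4072395879179 / 4935272550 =825.16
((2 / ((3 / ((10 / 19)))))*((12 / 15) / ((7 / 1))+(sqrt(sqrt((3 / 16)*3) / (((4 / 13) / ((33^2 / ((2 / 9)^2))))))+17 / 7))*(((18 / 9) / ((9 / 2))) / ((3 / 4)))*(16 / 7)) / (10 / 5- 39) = -3.01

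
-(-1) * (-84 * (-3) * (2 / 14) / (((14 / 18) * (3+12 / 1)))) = 108 / 35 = 3.09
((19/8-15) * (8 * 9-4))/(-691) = 1717/1382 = 1.24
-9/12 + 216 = 861/4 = 215.25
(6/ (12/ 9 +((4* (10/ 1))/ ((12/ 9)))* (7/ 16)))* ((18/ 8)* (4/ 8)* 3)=486/ 347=1.40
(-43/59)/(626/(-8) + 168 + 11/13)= -2236/277949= -0.01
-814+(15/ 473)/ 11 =-814.00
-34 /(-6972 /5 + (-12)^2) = 85 /3126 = 0.03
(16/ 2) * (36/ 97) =288/ 97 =2.97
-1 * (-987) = 987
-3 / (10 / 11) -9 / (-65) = -3.16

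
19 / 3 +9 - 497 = -1445 / 3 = -481.67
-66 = -66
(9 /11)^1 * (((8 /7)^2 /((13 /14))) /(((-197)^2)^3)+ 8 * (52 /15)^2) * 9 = 1035566357375341573632 /1462754500935953225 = 707.96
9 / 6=1.50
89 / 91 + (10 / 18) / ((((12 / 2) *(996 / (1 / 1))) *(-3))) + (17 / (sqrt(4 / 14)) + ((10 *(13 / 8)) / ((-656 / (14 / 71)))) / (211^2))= 7444193572422007 / 7611720848772768 + 17 *sqrt(14) / 2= 32.78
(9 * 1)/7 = 9/7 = 1.29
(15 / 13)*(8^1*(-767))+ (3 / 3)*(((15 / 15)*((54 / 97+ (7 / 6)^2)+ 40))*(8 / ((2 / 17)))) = -3692431 / 873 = -4229.59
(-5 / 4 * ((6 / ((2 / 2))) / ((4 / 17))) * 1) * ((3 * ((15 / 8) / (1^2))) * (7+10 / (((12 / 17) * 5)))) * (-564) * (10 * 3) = 477302625 / 16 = 29831414.06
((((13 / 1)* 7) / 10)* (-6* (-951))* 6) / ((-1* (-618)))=259623 / 515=504.12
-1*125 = -125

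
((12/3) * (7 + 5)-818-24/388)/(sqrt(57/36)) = -149392 * sqrt(57)/1843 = -611.98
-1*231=-231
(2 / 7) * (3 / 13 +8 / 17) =310 / 1547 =0.20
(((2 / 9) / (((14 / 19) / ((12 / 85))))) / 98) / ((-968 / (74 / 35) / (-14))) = 703 / 52916325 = 0.00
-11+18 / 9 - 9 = -18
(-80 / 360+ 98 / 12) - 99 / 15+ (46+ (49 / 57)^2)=48.08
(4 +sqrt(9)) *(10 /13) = 70 /13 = 5.38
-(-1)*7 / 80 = 7 / 80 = 0.09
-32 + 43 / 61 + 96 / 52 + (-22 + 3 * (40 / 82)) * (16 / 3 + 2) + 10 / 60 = -35091389 / 195078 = -179.88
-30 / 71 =-0.42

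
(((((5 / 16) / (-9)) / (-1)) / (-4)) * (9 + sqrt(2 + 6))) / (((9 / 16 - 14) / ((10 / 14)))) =5 * sqrt(2) / 5418 + 5 / 1204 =0.01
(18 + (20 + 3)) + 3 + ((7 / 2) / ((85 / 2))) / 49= 44.00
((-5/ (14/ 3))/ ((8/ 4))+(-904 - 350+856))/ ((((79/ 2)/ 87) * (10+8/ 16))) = -323611/ 3871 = -83.60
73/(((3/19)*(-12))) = -1387/36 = -38.53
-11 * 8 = -88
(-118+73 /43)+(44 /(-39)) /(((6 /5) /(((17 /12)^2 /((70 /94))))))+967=2150624681 /2535624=848.16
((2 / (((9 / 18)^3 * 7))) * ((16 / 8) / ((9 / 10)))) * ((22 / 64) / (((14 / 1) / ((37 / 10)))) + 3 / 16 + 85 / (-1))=-379553 / 882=-430.33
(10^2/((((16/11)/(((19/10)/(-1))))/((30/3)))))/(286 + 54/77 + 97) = -4235/1244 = -3.40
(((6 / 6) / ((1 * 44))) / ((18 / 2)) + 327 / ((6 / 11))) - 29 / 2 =585.00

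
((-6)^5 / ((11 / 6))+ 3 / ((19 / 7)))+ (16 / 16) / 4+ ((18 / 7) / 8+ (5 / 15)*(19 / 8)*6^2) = -12322199 / 2926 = -4211.28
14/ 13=1.08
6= 6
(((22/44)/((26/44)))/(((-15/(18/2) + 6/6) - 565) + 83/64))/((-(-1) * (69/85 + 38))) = -0.00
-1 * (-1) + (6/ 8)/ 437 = 1751/ 1748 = 1.00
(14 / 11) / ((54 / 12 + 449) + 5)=4 / 1441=0.00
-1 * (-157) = 157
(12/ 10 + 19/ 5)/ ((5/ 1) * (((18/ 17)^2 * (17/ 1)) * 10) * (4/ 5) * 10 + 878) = 0.00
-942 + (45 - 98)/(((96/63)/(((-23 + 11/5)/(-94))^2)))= -104231997/110450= -943.70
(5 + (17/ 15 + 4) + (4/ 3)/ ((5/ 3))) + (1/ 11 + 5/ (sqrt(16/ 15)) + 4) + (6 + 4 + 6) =5 * sqrt(15)/ 4 + 5119/ 165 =35.87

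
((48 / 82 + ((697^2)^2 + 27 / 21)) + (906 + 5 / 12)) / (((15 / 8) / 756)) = 19507674414736968 / 205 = 95159387388960.82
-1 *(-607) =607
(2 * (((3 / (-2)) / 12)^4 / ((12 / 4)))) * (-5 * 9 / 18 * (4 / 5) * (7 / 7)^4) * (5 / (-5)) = 1 / 3072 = 0.00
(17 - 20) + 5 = 2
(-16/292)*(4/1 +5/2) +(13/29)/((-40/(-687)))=621803/84680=7.34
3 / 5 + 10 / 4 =31 / 10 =3.10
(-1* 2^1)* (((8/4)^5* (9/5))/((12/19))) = -912/5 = -182.40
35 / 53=0.66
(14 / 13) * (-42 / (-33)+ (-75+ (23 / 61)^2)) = -42166768 / 532103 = -79.25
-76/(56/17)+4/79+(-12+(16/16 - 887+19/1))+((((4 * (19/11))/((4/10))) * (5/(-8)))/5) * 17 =-22841065/24332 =-938.73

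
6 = 6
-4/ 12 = -1/ 3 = -0.33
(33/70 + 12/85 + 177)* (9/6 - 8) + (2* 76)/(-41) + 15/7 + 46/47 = -5297440649/4586260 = -1155.07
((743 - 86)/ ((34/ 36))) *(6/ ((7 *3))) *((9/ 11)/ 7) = 23.23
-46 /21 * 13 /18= -299 /189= -1.58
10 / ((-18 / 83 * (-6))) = 415 / 54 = 7.69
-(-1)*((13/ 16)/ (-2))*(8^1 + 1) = -117/ 32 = -3.66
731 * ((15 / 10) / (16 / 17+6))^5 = 252213458481 / 732082482176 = 0.34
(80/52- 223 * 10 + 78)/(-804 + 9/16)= 447296/167115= 2.68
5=5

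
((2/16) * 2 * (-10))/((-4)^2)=-5/32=-0.16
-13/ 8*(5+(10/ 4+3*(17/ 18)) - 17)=65/ 6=10.83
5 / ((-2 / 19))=-47.50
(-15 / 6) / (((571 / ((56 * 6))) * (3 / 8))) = -2240 / 571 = -3.92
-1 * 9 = -9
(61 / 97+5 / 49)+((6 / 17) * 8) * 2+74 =6494620 / 80801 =80.38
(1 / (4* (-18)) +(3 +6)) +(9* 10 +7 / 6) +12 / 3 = 7499 / 72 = 104.15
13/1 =13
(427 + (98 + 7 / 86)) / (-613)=-45157 / 52718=-0.86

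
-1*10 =-10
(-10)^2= 100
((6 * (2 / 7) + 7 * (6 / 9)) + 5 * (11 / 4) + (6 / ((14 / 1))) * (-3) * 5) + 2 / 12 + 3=1417 / 84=16.87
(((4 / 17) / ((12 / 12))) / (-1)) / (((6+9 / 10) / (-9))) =120 / 391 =0.31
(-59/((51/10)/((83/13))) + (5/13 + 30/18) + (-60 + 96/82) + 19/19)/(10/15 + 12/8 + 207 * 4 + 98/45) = -105719490/678768571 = -0.16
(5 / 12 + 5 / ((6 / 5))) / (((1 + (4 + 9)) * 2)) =55 / 336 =0.16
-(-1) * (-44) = -44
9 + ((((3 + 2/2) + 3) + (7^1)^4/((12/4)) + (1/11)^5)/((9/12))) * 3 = 1564610477/483153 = 3238.33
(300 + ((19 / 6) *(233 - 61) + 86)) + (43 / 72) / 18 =1206187 / 1296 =930.70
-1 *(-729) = 729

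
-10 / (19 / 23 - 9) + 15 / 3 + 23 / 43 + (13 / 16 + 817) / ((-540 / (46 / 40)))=5.02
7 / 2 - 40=-73 / 2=-36.50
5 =5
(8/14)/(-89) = -4/623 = -0.01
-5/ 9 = -0.56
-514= -514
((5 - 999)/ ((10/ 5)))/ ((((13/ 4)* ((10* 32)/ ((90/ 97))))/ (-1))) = 4473/ 10088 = 0.44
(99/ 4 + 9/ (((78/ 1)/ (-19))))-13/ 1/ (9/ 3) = 2843/ 156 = 18.22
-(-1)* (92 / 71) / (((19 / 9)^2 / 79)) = 22.97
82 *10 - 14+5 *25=931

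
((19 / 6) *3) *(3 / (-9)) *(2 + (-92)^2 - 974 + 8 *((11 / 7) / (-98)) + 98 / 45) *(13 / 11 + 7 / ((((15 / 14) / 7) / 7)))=-5296259554511 / 694575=-7625180.22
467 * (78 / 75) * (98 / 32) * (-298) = -44324371 / 100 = -443243.71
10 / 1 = 10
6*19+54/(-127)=113.57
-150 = -150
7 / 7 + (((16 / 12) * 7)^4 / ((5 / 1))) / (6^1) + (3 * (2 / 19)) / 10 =5863046 / 23085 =253.98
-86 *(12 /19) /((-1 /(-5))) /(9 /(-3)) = 1720 /19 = 90.53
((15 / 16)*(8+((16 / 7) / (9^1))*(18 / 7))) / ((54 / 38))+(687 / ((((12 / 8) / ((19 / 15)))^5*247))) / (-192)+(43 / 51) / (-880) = 2005155332883139 / 351692891550000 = 5.70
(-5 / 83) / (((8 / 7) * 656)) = -35 / 435584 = -0.00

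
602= 602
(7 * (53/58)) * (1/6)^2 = 371/2088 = 0.18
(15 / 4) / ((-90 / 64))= -8 / 3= -2.67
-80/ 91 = -0.88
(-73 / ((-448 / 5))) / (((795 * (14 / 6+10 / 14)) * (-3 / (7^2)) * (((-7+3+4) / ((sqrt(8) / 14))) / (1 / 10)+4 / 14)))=-25039 / 1302528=-0.02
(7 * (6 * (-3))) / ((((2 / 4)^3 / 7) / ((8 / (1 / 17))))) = -959616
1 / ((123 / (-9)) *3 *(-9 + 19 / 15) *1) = 15 / 4756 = 0.00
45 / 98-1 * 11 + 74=6219 / 98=63.46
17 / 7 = 2.43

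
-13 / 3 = -4.33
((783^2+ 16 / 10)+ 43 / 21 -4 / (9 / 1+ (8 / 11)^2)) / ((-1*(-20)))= 18556002641 / 605325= 30654.61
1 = 1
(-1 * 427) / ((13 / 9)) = -3843 / 13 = -295.62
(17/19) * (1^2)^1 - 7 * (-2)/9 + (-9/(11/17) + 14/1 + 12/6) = 8542/1881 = 4.54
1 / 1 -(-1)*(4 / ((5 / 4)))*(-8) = -123 / 5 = -24.60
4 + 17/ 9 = 53/ 9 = 5.89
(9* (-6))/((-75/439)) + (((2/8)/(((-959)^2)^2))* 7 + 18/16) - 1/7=7662152205242193/24166089764600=317.06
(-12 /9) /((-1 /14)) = 56 /3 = 18.67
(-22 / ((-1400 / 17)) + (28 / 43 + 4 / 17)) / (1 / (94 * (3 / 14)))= 83231877 / 3581900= 23.24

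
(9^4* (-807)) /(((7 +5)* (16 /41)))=-72361269 /64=-1130644.83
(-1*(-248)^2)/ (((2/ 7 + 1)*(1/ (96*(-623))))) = 8583006208/ 3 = 2861002069.33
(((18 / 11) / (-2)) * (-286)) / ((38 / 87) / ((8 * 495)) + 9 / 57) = 1480.97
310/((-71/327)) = -101370/71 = -1427.75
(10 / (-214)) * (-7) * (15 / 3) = 175 / 107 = 1.64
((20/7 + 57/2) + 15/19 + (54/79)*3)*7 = 718621/3002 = 239.38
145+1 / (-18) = 2609 / 18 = 144.94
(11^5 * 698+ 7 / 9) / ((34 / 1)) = 1011722389 / 306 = 3306282.32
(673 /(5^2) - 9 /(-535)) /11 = 72056 /29425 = 2.45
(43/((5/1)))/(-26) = -43/130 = -0.33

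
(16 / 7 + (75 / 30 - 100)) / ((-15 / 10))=1333 / 21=63.48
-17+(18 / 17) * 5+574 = 9559 / 17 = 562.29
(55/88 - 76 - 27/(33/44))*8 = -891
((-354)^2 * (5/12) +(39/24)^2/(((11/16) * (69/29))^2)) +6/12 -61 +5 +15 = 60114613301/1152162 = 52175.49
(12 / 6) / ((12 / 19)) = 19 / 6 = 3.17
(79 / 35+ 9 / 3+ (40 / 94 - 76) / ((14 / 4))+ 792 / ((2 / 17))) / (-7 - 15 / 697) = -3849972898 / 4025315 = -956.44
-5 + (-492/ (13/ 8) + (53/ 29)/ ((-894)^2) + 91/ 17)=-1549068014183/ 5122303524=-302.42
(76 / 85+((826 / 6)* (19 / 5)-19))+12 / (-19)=504.40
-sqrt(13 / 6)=-sqrt(78) / 6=-1.47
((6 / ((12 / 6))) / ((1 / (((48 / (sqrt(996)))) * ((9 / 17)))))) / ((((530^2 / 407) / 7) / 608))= 93538368 * sqrt(249) / 99087475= 14.90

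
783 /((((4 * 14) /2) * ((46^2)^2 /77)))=8613 /17909824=0.00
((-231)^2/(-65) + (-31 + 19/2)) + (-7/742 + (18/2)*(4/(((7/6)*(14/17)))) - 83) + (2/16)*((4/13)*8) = -149843272/168805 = -887.67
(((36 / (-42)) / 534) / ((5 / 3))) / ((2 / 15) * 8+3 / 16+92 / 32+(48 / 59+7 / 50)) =-42480 / 224190911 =-0.00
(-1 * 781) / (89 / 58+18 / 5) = -226490 / 1489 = -152.11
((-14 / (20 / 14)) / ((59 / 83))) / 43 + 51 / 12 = 199377 / 50740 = 3.93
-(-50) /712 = 25 /356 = 0.07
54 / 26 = 27 / 13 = 2.08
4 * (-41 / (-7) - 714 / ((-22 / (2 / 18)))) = 8744 / 231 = 37.85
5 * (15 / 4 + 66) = 1395 / 4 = 348.75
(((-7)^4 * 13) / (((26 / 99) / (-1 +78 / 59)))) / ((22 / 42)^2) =181061811 / 1298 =139492.92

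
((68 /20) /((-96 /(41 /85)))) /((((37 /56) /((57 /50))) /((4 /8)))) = -5453 /370000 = -0.01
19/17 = 1.12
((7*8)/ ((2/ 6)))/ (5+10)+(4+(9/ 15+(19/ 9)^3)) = 91886/ 3645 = 25.21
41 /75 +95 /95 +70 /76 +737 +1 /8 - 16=8248957 /11400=723.59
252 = 252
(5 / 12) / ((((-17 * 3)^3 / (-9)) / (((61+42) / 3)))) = 515 / 530604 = 0.00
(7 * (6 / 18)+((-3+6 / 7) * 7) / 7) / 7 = 4 / 147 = 0.03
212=212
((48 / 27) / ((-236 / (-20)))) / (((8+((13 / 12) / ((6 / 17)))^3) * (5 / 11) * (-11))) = -663552 / 813010855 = -0.00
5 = 5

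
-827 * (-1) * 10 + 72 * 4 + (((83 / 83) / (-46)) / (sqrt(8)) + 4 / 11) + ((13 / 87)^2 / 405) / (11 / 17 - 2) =6637503801767 / 775557585 - sqrt(2) / 184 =8558.36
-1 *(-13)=13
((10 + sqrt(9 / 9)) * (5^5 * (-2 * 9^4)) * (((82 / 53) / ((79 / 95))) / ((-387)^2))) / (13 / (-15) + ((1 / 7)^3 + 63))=-223192994062500 / 2474971955233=-90.18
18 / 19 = 0.95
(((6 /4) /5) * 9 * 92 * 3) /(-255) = -2.92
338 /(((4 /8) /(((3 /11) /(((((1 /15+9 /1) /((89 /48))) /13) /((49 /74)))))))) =324.55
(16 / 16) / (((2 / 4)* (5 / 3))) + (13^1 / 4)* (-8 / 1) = -24.80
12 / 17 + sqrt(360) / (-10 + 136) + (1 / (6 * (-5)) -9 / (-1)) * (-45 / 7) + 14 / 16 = -53371 / 952 + sqrt(10) / 21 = -55.91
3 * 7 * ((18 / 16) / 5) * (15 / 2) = 567 / 16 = 35.44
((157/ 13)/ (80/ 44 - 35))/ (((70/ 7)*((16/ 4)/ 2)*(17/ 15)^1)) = -5181/ 322660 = -0.02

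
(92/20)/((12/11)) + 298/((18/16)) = 48439/180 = 269.11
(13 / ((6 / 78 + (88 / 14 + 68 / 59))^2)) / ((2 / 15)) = 5621101395 / 3256083602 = 1.73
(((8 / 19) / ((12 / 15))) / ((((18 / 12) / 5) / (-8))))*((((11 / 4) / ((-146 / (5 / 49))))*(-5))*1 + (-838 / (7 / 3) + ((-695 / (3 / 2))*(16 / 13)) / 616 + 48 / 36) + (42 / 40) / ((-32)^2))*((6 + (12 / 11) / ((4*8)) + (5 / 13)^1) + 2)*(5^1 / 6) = 904810260799366475 / 25616339933184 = 35321.61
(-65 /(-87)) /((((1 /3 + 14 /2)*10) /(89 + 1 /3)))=871 /957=0.91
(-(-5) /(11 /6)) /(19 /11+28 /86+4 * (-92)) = -1290 /173093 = -0.01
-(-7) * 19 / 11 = 133 / 11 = 12.09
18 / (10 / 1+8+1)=18 / 19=0.95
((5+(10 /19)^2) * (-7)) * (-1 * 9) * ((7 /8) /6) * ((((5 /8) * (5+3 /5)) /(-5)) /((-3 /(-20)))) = -653415 /2888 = -226.25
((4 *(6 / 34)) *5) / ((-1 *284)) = -15 / 1207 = -0.01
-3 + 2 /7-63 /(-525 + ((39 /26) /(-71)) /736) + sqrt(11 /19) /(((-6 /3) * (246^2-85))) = -332139155 /128027207-sqrt(209) /2296378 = -2.59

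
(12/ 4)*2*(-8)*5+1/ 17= -4079/ 17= -239.94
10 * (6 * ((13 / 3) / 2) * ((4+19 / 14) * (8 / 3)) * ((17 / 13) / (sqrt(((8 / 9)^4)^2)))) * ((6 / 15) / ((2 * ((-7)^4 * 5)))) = 557685 / 8605184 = 0.06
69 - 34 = 35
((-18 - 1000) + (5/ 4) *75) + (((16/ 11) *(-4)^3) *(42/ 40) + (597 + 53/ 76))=-886783/ 2090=-424.30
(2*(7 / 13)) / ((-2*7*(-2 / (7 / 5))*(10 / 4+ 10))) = 7 / 1625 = 0.00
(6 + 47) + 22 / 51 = 2725 / 51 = 53.43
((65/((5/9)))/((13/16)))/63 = 16/7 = 2.29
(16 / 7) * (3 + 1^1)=64 / 7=9.14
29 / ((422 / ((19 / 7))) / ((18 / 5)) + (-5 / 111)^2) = 2262957 / 3370180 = 0.67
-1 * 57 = -57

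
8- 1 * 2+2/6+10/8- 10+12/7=-59/84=-0.70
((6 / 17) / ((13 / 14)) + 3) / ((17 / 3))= 2241 / 3757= 0.60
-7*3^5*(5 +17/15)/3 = -17388/5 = -3477.60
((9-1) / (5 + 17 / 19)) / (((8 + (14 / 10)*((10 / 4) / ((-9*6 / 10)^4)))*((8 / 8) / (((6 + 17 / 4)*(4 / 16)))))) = 413992539 / 952832272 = 0.43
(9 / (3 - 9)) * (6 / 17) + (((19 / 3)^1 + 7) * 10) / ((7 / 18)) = 40737 / 119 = 342.33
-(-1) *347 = 347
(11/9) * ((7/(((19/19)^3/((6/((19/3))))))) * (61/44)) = 427/38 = 11.24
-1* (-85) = 85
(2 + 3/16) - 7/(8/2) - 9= -137/16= -8.56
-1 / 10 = -0.10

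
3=3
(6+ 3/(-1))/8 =3/8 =0.38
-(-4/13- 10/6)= 77/39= 1.97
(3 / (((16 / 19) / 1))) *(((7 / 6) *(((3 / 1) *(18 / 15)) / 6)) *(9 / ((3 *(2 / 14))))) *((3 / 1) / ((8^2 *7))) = 3591 / 10240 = 0.35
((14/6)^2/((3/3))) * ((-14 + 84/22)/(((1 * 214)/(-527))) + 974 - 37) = 55485689/10593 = 5237.96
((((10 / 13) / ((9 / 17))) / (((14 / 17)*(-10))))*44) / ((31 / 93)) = -6358 / 273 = -23.29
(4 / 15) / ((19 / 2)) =0.03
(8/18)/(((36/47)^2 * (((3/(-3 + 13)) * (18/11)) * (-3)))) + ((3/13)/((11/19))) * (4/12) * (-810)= -3652430225/33776028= -108.14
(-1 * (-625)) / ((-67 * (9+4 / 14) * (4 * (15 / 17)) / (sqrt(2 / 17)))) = -175 * sqrt(34) / 10452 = -0.10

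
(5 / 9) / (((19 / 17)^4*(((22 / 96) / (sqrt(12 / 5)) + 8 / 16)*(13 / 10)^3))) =0.25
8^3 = 512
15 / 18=5 / 6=0.83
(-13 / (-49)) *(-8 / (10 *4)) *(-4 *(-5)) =-52 / 49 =-1.06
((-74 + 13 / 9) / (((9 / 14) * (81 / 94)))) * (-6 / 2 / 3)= 859348 / 6561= 130.98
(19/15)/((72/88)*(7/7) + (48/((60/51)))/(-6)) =-209/987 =-0.21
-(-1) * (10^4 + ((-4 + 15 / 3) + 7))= 10008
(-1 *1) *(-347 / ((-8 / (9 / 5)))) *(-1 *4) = 3123 / 10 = 312.30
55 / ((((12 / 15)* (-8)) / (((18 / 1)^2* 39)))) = -868725 / 8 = -108590.62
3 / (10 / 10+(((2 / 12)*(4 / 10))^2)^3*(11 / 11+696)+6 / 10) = 34171875 / 18225697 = 1.87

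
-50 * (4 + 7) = -550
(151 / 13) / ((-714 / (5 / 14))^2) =3775 / 1298960208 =0.00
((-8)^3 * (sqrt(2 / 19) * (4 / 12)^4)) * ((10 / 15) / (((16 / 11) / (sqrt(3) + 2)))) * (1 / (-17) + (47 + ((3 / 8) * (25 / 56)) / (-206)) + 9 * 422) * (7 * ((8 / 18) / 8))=22118475709 * sqrt(38) * (-2 - sqrt(3)) / 97012404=-5245.26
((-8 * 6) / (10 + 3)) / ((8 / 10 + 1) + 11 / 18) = -4320 / 2821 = -1.53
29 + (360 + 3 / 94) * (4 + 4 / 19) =1379617 / 893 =1544.92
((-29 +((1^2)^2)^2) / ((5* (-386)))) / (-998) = -7 / 481535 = -0.00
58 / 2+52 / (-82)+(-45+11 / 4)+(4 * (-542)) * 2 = -713381 / 164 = -4349.88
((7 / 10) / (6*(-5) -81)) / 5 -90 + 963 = 4845143 / 5550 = 873.00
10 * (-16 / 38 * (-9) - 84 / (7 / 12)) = -26640 / 19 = -1402.11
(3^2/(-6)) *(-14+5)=27/2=13.50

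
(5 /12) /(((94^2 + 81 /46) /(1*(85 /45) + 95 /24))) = 0.00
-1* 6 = -6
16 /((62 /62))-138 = -122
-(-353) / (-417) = -353 / 417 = -0.85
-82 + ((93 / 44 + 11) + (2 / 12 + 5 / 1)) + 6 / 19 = -159017 / 2508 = -63.40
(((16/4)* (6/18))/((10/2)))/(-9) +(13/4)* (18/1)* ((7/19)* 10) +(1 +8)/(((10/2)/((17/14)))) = 1563395/7182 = 217.68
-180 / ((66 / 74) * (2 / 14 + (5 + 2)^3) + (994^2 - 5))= -9324 / 51195859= -0.00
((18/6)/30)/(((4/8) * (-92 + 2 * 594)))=1/5480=0.00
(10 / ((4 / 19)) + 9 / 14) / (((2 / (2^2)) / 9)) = 6066 / 7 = 866.57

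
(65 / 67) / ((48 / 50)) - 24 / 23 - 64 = -2368193 / 36984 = -64.03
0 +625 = 625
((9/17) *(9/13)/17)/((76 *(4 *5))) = 81/5710640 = 0.00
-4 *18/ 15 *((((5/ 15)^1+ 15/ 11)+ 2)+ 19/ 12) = -25.35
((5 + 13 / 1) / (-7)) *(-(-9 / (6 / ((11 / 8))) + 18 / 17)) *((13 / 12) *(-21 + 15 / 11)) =54.90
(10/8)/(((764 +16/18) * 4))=45/110144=0.00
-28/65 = -0.43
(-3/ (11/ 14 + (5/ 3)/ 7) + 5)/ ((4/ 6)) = 267/ 86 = 3.10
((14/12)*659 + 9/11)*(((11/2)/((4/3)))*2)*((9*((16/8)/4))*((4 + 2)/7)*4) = 1371519/14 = 97965.64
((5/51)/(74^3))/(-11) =-5/227330664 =-0.00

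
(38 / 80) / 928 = 0.00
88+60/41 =3668/41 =89.46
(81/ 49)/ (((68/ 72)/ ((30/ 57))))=14580/ 15827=0.92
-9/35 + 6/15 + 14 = 99/7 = 14.14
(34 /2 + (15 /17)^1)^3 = 28094464 /4913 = 5718.39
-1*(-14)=14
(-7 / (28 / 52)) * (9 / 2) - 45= -207 / 2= -103.50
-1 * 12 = -12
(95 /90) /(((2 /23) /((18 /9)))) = 437 /18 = 24.28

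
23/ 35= 0.66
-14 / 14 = -1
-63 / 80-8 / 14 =-1.36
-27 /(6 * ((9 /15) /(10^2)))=-750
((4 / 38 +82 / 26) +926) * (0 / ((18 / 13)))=0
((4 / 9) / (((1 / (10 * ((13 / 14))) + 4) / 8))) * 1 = 2080 / 2403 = 0.87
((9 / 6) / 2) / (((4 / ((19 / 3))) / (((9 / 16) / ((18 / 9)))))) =171 / 512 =0.33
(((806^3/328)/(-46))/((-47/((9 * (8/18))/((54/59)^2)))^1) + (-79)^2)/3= 631127861125/193860054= 3255.58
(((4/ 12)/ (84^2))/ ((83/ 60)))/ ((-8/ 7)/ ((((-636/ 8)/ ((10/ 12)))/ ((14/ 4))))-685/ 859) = -45527/ 1007200684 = -0.00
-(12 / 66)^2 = -4 / 121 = -0.03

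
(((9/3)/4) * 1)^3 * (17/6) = 153/128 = 1.20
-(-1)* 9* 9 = 81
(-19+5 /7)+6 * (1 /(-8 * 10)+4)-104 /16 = -241 /280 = -0.86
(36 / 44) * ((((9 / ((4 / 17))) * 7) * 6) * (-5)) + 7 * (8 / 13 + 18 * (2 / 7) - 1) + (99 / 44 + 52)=-3709127 / 572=-6484.49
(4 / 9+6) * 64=3712 / 9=412.44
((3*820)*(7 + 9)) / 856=4920 / 107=45.98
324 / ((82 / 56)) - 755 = -21883 / 41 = -533.73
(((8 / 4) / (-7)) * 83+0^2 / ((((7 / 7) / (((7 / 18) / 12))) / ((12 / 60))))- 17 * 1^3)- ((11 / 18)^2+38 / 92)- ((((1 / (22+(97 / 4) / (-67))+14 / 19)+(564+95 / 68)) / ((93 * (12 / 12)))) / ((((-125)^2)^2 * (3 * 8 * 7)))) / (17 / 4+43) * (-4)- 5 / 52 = -4198772039917119338565011 / 100939445478364746093750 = -41.60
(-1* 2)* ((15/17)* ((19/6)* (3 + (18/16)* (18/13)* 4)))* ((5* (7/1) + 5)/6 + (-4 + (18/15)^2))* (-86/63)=575168/1989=289.17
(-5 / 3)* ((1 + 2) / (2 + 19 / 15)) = -75 / 49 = -1.53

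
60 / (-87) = -20 / 29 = -0.69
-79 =-79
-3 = -3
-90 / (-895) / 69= 6 / 4117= 0.00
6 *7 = 42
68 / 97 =0.70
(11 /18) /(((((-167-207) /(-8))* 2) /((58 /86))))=29 /6579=0.00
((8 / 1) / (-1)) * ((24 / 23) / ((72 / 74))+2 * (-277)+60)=272096 / 69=3943.42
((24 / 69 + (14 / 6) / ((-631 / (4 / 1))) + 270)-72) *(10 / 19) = 86352220 / 827241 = 104.39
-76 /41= -1.85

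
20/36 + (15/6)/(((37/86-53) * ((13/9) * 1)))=92150/176319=0.52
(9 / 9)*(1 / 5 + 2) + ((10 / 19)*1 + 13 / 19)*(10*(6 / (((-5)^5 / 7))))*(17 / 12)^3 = 2971007 / 1710000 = 1.74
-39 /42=-0.93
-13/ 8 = -1.62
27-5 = 22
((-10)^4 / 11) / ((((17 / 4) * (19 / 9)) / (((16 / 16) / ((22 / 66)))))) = 303.97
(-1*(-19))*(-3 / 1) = -57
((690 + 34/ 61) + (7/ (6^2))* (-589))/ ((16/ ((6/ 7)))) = 1264961/ 40992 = 30.86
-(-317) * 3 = 951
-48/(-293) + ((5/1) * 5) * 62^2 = 28157348/293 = 96100.16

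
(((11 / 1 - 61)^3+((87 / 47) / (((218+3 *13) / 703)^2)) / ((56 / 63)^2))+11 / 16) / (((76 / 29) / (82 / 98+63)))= -281556494718322455 / 92483394976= -3044400.51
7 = 7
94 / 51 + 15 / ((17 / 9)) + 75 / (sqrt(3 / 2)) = 499 / 51 + 25 * sqrt(6) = 71.02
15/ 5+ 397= 400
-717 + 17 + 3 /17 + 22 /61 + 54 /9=-719121 /1037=-693.46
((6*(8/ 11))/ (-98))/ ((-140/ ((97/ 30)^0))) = 0.00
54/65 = 0.83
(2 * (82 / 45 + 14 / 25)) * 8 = 8576 / 225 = 38.12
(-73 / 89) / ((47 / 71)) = -5183 / 4183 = -1.24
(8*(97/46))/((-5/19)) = -7372/115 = -64.10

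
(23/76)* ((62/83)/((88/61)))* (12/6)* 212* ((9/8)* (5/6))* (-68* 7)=-4114655265/138776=-29649.62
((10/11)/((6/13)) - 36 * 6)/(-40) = 7063/1320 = 5.35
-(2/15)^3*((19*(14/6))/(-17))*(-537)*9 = -29.88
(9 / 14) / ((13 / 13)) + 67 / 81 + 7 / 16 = 17305 / 9072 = 1.91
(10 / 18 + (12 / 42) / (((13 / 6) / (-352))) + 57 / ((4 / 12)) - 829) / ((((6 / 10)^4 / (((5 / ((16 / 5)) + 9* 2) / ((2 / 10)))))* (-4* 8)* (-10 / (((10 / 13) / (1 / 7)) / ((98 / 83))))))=-7570.66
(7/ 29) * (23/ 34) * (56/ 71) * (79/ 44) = 89033/ 385033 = 0.23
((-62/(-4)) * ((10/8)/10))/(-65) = -31/1040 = -0.03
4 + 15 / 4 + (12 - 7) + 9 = 87 / 4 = 21.75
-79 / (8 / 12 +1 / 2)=-474 / 7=-67.71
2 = 2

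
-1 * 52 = -52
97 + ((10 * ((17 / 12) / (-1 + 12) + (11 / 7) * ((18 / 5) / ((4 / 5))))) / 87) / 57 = 222265891 / 2291058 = 97.01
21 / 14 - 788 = -1573 / 2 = -786.50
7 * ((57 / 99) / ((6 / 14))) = 931 / 99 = 9.40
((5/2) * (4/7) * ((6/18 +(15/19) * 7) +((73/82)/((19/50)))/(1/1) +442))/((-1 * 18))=-35.73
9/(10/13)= 117/10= 11.70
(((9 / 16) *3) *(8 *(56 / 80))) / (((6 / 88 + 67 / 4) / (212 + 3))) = 89397 / 740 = 120.81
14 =14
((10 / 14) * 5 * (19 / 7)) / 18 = 475 / 882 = 0.54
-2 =-2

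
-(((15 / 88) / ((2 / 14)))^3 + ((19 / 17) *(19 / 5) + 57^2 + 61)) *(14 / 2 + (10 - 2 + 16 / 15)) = -46290450168797 / 868876800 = -53276.20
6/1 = 6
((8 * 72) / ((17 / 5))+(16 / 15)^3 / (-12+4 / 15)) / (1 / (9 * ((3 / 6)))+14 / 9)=445228 / 4675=95.24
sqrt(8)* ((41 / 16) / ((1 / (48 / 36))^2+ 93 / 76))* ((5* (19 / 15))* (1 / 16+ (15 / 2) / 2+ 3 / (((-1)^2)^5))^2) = 175850681* sqrt(2) / 208512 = 1192.69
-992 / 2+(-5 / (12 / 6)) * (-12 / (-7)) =-3502 / 7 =-500.29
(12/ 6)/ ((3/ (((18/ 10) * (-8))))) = -48/ 5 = -9.60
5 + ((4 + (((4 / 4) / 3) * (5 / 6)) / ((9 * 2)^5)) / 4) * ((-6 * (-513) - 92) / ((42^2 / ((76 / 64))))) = 13458909276427 / 1919922020352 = 7.01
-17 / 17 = -1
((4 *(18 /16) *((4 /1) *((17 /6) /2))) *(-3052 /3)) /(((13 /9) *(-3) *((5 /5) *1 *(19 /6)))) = 466956 /247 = 1890.51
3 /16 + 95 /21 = 1583 /336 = 4.71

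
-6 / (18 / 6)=-2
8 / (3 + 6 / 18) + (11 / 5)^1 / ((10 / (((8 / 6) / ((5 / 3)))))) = 322 / 125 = 2.58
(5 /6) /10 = 1 /12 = 0.08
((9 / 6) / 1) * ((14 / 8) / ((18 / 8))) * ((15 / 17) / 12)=35 / 408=0.09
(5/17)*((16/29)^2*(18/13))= 23040/185861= 0.12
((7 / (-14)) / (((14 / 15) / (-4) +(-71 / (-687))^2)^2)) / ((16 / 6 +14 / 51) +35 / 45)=-1704073737751650 / 628339771970369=-2.71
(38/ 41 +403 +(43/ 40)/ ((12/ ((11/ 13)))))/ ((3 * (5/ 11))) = 296.27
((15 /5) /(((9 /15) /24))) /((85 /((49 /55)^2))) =57624 /51425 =1.12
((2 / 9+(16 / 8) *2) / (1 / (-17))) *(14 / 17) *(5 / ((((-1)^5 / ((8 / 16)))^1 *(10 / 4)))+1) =0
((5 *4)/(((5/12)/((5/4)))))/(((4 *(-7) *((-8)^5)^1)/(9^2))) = 1215/229376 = 0.01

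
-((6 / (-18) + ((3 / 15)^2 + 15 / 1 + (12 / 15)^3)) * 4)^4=-271563536353997056 / 19775390625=-13732398.09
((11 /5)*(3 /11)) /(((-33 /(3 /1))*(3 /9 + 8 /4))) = -9 /385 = -0.02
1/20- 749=-14979/20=-748.95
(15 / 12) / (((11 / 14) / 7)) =245 / 22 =11.14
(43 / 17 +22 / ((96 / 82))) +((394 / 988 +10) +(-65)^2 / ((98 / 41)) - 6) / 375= 16077227161 / 617253000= 26.05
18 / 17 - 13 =-203 / 17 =-11.94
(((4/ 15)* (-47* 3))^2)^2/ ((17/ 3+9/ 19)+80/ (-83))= 2954978663808/ 7653125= 386113.99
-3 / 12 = -1 / 4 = -0.25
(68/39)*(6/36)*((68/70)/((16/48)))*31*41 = 1469276/1365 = 1076.39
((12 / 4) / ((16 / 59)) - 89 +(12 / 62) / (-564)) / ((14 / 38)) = -34520853 / 163184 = -211.55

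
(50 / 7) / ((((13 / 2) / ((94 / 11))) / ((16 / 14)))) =75200 / 7007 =10.73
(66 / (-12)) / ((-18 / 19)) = 209 / 36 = 5.81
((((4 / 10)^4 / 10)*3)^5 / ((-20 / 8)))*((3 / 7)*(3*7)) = -143327232 / 1490116119384765625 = -0.00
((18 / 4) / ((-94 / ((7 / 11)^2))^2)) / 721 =3087 / 26649782456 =0.00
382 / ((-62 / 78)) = -480.58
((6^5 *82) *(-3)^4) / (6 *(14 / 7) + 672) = 1434672 / 19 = 75509.05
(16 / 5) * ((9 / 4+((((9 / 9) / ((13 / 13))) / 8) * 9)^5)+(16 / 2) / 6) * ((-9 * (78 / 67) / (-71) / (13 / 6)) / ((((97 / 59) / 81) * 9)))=7590050811 / 1181258240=6.43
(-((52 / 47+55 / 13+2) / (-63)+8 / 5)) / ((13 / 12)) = -1142116 / 834015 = -1.37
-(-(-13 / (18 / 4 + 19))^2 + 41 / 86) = -32433 / 189974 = -0.17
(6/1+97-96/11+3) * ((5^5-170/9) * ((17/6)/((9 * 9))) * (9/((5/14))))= 711902030/2673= 266330.73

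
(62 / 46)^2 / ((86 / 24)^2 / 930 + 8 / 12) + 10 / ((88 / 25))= 5.51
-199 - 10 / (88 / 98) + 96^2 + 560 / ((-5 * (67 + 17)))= 594299 / 66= 9004.53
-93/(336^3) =-31/12644352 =-0.00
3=3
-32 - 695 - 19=-746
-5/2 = -2.50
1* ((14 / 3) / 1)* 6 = 28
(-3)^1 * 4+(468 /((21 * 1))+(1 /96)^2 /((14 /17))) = 1327121 /129024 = 10.29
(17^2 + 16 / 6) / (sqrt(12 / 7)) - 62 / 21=-62 / 21 + 875*sqrt(21) / 18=219.81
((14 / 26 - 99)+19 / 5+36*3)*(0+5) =867 / 13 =66.69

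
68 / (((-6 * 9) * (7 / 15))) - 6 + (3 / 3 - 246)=-15983 / 63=-253.70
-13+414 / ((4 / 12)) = 1229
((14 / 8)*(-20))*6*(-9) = 1890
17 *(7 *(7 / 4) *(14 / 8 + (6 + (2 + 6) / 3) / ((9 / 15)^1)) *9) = 485639 / 16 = 30352.44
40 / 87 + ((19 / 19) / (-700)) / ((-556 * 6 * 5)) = 51893343 / 112868000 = 0.46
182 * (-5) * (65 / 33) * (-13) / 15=153790 / 99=1553.43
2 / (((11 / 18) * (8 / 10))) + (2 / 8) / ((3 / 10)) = 325 / 66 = 4.92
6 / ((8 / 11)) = 33 / 4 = 8.25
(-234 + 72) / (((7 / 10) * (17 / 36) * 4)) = -14580 / 119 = -122.52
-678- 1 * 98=-776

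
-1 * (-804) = 804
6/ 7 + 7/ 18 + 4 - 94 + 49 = -5009/ 126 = -39.75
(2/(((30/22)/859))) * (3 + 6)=56694/5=11338.80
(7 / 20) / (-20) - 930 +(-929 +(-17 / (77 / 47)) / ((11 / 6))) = -631752729 / 338800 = -1864.68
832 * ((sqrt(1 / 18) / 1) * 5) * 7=14560 * sqrt(2) / 3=6863.65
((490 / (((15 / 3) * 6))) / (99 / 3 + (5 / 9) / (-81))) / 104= 1701 / 357344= 0.00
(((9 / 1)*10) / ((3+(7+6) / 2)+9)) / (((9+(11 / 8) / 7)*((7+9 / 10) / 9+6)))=181440 / 2359009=0.08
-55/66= -5/6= -0.83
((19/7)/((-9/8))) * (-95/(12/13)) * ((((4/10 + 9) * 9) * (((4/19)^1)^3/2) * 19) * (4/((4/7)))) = 39104/3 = 13034.67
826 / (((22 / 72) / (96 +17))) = 3360168 / 11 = 305469.82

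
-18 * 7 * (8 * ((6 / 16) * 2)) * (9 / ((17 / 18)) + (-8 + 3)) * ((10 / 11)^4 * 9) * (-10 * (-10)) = -47628000000 / 22627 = -2104918.90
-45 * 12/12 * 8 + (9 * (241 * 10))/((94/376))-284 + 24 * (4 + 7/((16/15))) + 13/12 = 1036447/12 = 86370.58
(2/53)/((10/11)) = 0.04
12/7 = 1.71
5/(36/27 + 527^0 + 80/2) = 15/127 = 0.12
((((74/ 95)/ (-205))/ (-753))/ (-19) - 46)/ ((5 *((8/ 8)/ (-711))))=3037611467688/ 464381375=6541.20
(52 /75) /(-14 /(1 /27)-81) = -52 /34425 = -0.00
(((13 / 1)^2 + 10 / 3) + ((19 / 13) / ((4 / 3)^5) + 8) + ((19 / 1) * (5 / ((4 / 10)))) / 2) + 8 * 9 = 14833435 / 39936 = 371.43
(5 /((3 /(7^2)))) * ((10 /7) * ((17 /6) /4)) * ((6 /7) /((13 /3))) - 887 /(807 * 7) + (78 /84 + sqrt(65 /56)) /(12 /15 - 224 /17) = 2489814121 /154511448 - 85 * sqrt(910) /29456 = 16.03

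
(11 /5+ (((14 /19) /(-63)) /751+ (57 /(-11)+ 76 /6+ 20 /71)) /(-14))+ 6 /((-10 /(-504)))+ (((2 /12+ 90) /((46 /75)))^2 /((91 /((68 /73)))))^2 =4879705781243348003887809677 /99087054185453719104720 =49246.65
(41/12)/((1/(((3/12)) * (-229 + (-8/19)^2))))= -1128935/5776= -195.45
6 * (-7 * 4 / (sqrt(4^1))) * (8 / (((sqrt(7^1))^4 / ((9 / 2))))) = -432 / 7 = -61.71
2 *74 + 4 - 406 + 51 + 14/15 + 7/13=-39298/195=-201.53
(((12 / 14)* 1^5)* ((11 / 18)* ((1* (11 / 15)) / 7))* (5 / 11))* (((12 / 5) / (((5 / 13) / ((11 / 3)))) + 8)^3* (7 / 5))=5061096128 / 4921875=1028.29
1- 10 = -9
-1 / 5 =-0.20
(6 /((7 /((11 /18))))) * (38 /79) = 418 /1659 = 0.25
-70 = -70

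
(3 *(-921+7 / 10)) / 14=-27609 / 140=-197.21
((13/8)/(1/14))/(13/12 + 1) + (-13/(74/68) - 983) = -910224/925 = -984.03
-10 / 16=-5 / 8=-0.62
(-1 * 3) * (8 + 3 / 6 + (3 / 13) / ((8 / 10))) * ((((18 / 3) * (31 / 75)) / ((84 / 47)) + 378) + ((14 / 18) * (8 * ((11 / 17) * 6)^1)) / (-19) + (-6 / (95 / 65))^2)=-1163121443613 / 111693400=-10413.52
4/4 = 1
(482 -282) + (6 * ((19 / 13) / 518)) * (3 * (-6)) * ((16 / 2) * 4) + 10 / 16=5141379 / 26936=190.87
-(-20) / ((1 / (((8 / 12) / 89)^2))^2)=320 / 5082121521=0.00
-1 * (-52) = 52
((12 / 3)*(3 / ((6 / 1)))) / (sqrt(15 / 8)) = 4*sqrt(30) / 15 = 1.46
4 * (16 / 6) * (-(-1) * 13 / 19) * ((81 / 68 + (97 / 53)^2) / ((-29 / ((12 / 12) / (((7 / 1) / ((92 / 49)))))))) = -8298718688 / 27074948187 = -0.31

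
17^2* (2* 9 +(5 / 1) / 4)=22253 / 4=5563.25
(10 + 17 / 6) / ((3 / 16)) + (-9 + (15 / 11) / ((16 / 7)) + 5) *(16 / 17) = 109801 / 1683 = 65.24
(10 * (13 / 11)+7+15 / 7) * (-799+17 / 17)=-183996 / 11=-16726.91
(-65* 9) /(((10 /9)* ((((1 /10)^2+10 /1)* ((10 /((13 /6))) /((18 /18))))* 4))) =-1755 /616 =-2.85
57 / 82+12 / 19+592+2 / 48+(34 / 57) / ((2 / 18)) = 598.74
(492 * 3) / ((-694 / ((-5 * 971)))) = 3582990 / 347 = 10325.62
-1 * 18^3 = -5832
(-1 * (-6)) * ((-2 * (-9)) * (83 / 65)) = 8964 / 65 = 137.91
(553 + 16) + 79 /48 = 27391 /48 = 570.65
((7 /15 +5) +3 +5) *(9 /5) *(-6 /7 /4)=-909 /175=-5.19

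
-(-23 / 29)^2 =-529 / 841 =-0.63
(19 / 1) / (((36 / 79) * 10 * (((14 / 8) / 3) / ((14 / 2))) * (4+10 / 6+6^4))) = 0.04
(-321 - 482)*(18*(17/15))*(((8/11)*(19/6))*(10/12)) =-94316/3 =-31438.67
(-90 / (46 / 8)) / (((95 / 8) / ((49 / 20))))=-7056 / 2185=-3.23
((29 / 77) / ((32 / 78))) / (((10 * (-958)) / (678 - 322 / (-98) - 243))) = -867477 / 20654480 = -0.04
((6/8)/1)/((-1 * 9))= -1/12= -0.08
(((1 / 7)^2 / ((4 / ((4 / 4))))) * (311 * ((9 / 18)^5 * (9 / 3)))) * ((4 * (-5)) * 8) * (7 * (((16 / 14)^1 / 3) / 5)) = -622 / 49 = -12.69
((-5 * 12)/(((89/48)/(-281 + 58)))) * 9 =5780160/89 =64945.62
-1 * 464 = -464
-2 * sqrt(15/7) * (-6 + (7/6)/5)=173 * sqrt(105)/105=16.88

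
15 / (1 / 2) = 30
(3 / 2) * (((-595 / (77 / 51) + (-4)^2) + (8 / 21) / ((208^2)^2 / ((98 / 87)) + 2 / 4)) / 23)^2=405.35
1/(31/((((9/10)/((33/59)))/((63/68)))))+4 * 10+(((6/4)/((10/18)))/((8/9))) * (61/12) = 55.50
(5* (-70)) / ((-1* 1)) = 350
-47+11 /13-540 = -7620 /13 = -586.15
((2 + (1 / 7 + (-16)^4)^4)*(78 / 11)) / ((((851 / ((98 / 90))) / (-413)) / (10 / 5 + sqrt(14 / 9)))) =-4117722587567391254743668 / 29785 - 686287097927898542457278*sqrt(14) / 29785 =-224461097095080212155.99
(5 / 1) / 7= 0.71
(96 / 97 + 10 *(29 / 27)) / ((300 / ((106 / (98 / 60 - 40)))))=-1628266 / 15072345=-0.11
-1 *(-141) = 141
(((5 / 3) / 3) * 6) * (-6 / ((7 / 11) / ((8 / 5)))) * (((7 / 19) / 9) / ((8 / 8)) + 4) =-243232 / 1197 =-203.20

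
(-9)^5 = -59049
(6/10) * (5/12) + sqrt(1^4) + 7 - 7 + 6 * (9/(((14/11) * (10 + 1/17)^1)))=2909/532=5.47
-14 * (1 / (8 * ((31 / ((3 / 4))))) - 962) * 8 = 6680107 / 62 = 107743.66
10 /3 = 3.33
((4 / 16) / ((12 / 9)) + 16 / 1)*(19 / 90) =4921 / 1440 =3.42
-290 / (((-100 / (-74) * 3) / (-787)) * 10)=844451 / 150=5629.67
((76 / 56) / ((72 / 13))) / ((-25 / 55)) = -2717 / 5040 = -0.54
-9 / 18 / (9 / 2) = -1 / 9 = -0.11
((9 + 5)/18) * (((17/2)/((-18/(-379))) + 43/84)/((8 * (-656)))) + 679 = 678.97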